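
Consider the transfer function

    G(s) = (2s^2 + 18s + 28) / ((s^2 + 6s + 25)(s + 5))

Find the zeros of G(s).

Set the numerator to zero: 2s^2 + 18s + 28 = 0, i.e. 2·(s^2 + 9s + 14) = 0.
Factoring: (s + 2)(s + 7) = 0.

s = -2, -7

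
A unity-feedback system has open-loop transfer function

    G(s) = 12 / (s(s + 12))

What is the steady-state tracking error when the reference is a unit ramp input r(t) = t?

G(s) has one pole at the origin.
This is a Type 1 system. Kv = lim_{s→0} s·G(s) = 12/12 = 1.
e_ss = 1/Kv = 1/(1) = 1.

e_ss = 1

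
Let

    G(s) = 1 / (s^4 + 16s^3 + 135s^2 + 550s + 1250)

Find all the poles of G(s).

s = -3 + 4j, -3 - 4j, -5 + 5j, -5 - 5j

The poles are the roots of the denominator s^4 + 16s^3 + 135s^2 + 550s + 1250 = 0.
No real roots exist; factor into two real quadratics: (s^2 + 6s + 25)(s^2 + 10s + 50) = 0.
Each quadratic gives a conjugate pair via the quadratic formula.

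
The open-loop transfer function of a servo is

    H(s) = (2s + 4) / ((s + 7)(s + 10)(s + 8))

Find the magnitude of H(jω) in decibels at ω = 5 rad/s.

|H(j5)|_dB ≈ -38.5 dB

Substitute s = j5: numerator = 4 + j10, denominator = -65 + j905.
|H(j5)| = |4 + j10| / |-65 + j905| = 10.770 / 907.33 ≈ 0.01187.
In decibels: 20·log₁₀(0.01187) ≈ -38.5 dB.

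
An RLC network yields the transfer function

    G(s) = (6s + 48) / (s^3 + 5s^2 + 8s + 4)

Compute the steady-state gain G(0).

G(0) = 12

Set s = 0: G(0) = (48) / (4) = 12.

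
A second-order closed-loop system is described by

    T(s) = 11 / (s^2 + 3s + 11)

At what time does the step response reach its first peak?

Comparing s^2 + 3s + 11 to s^2 + 2ζωₙs + ωₙ²: ωₙ = √11 ≈ 3.317 rad/s and ζ = 3/(2·√11) ≈ 0.4523.
ζωₙ = 3/2 = 1.5, so ω_d = ωₙ√(1−ζ²) = √(ωₙ² − (ζωₙ)²) = √(11 − 1.5²) = √8.75 ≈ 2.958 rad/s.
t_p = π/ω_d = π/2.958 ≈ 1.062 s.

t_p ≈ 1.062 s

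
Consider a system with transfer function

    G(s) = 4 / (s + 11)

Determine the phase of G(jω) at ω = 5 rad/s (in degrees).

∠G(j5) ≈ -24.44°

At s = j5: numerator = 4, denominator = 11 + j5.
∠G = ∠num − ∠den = 0° − (24.444°) = -24.44°.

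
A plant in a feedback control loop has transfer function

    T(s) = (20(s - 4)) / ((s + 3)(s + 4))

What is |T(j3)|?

Substitute s = j3: numerator = -80 + j60, denominator = 3 + j21.
|T(j3)| = |-80 + j60| / |3 + j21| = 100 / 21.213 ≈ 4.714.

|T(j3)| ≈ 4.714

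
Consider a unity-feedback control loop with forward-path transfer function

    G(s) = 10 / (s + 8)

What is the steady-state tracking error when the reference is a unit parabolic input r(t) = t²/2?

e_ss = ∞

G(s) has no poles at the origin.
This is a Type 0 system; Ka = lim_{s→0} s^2·G(s) = 0, so the steady-state error for a parabola input is infinite.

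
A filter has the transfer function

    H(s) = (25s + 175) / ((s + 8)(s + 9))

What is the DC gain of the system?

Set s = 0: H(0) = (175) / (72) = 175/72.

H(0) = 175/72 ≈ 2.431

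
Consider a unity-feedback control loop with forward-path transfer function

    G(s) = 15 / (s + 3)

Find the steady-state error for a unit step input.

G(s) has no poles at the origin.
This is a Type 0 system. Kp = lim_{s→0} G(s) = 15/3 = 5.
e_ss = 1/(1 + Kp) = 1/(1 + 5) = 1/6 ≈ 0.1667.

e_ss = 0.1667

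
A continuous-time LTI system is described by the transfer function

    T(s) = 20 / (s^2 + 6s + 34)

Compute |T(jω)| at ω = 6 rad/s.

|T(j6)| ≈ 0.5547

Substitute s = j6: numerator = 20, denominator = -2 + j36.
|T(j6)| = |20| / |-2 + j36| = 20 / 36.056 ≈ 0.5547.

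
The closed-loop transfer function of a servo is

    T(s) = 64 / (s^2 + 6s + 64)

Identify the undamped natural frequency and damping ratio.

ωₙ = 8 rad/s, ζ = 0.375

Compare the denominator to the standard form s^2 + 2ζωₙs + ωₙ².
ωₙ² = 64, so ωₙ = 8 rad/s.
2ζωₙ = 6, so ζ = 6/(2·8) = 0.375.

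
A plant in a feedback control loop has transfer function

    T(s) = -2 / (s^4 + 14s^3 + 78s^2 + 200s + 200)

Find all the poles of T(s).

The poles are the roots of the denominator s^4 + 14s^3 + 78s^2 + 200s + 200 = 0.
No real roots exist; factor into two real quadratics: (s^2 + 6s + 10)(s^2 + 8s + 20) = 0.
Each quadratic gives a conjugate pair via the quadratic formula.

s = -3 ± j, -4 ± 2j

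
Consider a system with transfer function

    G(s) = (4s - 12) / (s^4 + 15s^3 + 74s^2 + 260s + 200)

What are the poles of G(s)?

The poles are the roots of the denominator s^4 + 15s^3 + 74s^2 + 260s + 200 = 0.
Trying s = -1: the polynomial evaluates to 0, so (s + 1) is a factor.
Dividing out leaves s^3 + 14s^2 + 60s + 200 = 0.
This factors further as (s^2 + 4s + 20)(s + 10) = 0.

s = -2 + 4j, -2 - 4j, -1, -10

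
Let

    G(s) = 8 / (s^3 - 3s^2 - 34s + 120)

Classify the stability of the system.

The denominator s^3 - 3s^2 - 34s + 120 factors as (s - 5)(s - 4)(s + 6), giving poles at s = 5, 4, -6.
Since the pole(s) at s = 5, 4 lie in the right half-plane, the system is unstable.

unstable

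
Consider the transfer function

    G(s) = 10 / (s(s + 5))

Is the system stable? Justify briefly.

The poles can be read from the denominator factors: s = 0, -5.
Since the simple pole(s) at s = 0 lie on the jω-axis with none in the right half-plane, the system is marginally stable.

marginally stable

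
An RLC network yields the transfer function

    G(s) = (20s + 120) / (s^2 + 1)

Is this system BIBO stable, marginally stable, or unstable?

marginally stable

The denominator s^2 + 1 factors as (s^2 + 1), giving poles at s = j, -j.
Since the simple pole(s) at s = j, -j lie on the jω-axis with none in the right half-plane, the system is marginally stable.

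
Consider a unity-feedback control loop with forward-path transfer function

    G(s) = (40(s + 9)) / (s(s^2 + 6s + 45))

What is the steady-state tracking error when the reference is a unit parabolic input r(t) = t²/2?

e_ss = ∞

G(s) has one pole at the origin.
This is a Type 1 system; Ka = lim_{s→0} s^2·G(s) = 0, so the steady-state error for a parabola input is infinite.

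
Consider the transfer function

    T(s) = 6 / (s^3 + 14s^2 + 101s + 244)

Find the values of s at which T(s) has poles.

The poles are the roots of the denominator s^3 + 14s^2 + 101s + 244 = 0.
Trying s = -4: the polynomial evaluates to 0, so (s + 4) is a factor.
Dividing out leaves s^2 + 10s + 61 = 0.
The quadratic formula then gives s = -5 ± 6j.

s = -4, -5 ± 6j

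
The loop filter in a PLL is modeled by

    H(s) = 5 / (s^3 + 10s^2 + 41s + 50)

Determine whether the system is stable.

stable

The denominator s^3 + 10s^2 + 41s + 50 factors as (s^2 + 8s + 25)(s + 2), giving poles at s = -4 + 3j, -4 - 3j, -2.
Since all poles lie strictly in the left half-plane, the system is stable.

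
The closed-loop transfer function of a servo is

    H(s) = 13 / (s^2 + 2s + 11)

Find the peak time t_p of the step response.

Comparing s^2 + 2s + 11 to s^2 + 2ζωₙs + ωₙ²: ωₙ = √11 ≈ 3.317 rad/s and ζ = 2/(2·√11) ≈ 0.3015.
ζωₙ = 2/2 = 1, so ω_d = ωₙ√(1−ζ²) = √(ωₙ² − (ζωₙ)²) = √(11 − 1²) = √10 ≈ 3.162 rad/s.
t_p = π/ω_d = π/3.162 ≈ 0.9935 s.

t_p ≈ 0.9935 s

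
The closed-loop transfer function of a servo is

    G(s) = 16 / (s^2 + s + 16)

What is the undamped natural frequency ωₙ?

ωₙ = 4 rad/s

Compare the denominator to the standard form s^2 + 2ζωₙs + ωₙ².
ωₙ² = 16, so ωₙ = 4 rad/s.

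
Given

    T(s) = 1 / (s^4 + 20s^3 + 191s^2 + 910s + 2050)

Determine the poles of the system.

The poles are the roots of the denominator s^4 + 20s^3 + 191s^2 + 910s + 2050 = 0.
No real roots exist; factor into two real quadratics: (s^2 + 10s + 41)(s^2 + 10s + 50) = 0.
Each quadratic gives a conjugate pair via the quadratic formula.

s = -5 + 4j, -5 - 4j, -5 + 5j, -5 - 5j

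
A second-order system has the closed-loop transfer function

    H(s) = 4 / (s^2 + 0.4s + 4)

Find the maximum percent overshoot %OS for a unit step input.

Comparing s^2 + 0.4s + 4 to s^2 + 2ζωₙs + ωₙ²: ωₙ = 2 rad/s and ζ = 0.4/(2·2) = 0.1.
%OS = 100·exp(−πζ/√(1−ζ²)) = 100·exp(−π·0.1/√(1−0.1²)) ≈ 72.9%.

%OS ≈ 72.9%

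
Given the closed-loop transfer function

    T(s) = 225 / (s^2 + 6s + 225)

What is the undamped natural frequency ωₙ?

ωₙ = 15 rad/s

Compare the denominator to the standard form s^2 + 2ζωₙs + ωₙ².
ωₙ² = 225, so ωₙ = 15 rad/s.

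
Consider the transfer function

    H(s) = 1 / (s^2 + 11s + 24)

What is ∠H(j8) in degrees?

At s = j8: numerator = 1, denominator = -40 + j88.
∠H = ∠num − ∠den = 0° − (114.44°) = -114.4°.

∠H(j8) ≈ -114.4°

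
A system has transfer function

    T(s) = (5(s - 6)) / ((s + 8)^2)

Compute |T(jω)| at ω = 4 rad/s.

|T(j4)| ≈ 0.4507

Substitute s = j4: numerator = -30 + j20, denominator = 48 + j64.
|T(j4)| = |-30 + j20| / |48 + j64| = 36.056 / 80 ≈ 0.4507.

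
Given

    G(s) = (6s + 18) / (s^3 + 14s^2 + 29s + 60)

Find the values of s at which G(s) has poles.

s = -1 + 2j, -1 - 2j, -12

The poles are the roots of the denominator s^3 + 14s^2 + 29s + 60 = 0.
Trying s = -12: the polynomial evaluates to 0, so (s + 12) is a factor.
Dividing out leaves s^2 + 2s + 5 = 0.
The quadratic formula then gives s = -1 ± 2j.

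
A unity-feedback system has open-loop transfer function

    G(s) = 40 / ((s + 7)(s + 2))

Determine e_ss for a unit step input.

e_ss = 0.2593

G(s) has no poles at the origin.
This is a Type 0 system. Kp = lim_{s→0} G(s) = 40/14 = 20/7.
e_ss = 1/(1 + Kp) = 1/(1 + 20/7) = 7/27 ≈ 0.2593.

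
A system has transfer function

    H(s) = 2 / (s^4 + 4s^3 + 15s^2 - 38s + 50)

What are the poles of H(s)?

The poles are the roots of the denominator s^4 + 4s^3 + 15s^2 - 38s + 50 = 0.
No real roots exist; factor into two real quadratics: (s^2 - 2s + 2)(s^2 + 6s + 25) = 0.
Each quadratic gives a conjugate pair via the quadratic formula.

s = 1 + j, 1 - j, -3 + 4j, -3 - 4j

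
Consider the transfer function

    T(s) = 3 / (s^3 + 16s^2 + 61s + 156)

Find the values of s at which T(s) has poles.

s = -2 ± 3j, -12

The poles are the roots of the denominator s^3 + 16s^2 + 61s + 156 = 0.
Trying s = -12: the polynomial evaluates to 0, so (s + 12) is a factor.
Dividing out leaves s^2 + 4s + 13 = 0.
The quadratic formula then gives s = -2 ± 3j.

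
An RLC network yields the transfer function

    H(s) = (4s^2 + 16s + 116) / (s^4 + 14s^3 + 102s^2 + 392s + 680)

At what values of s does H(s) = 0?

Set the numerator to zero: 4s^2 + 16s + 116 = 0, i.e. 4·(s^2 + 4s + 29) = 0.
Factoring: (s^2 + 4s + 29) = 0.

s = -2 ± 5j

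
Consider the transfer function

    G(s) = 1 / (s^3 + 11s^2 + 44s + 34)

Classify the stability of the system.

The denominator s^3 + 11s^2 + 44s + 34 factors as (s^2 + 10s + 34)(s + 1), giving poles at s = -5 ± 3j, -1.
Since all poles lie strictly in the left half-plane, the system is stable.

stable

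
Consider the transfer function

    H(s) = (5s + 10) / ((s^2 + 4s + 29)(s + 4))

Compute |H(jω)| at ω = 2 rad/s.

|H(j2)| ≈ 0.1205

Substitute s = j2: numerator = 10 + j10, denominator = 84 + j82.
|H(j2)| = |10 + j10| / |84 + j82| = 14.142 / 117.39 ≈ 0.1205.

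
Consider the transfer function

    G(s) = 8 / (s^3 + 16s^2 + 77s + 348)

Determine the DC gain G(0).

G(0) = 2/87 ≈ 0.02299

Set s = 0: G(0) = (8) / (348) = 2/87.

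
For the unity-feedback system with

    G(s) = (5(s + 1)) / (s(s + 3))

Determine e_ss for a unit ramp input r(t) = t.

e_ss = 0.6000

G(s) has one pole at the origin.
This is a Type 1 system. Kv = lim_{s→0} s·G(s) = 5/3.
e_ss = 1/Kv = 1/(5/3) = 3/5 ≈ 0.6000.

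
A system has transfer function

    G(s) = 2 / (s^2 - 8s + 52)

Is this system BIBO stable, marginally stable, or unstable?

The denominator s^2 - 8s + 52 factors as (s^2 - 8s + 52), giving poles at s = 4 ± 6j.
Since the pole(s) at s = 4 ± 6j lie in the right half-plane, the system is unstable.

unstable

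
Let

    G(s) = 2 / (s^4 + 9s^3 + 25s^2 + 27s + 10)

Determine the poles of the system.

s = -1, -5, -2, -1

The poles are the roots of the denominator s^4 + 9s^3 + 25s^2 + 27s + 10 = 0.
Trying s = -1: the polynomial evaluates to 0, so (s + 1) is a factor.
Dividing out leaves s^3 + 8s^2 + 17s + 10 = 0.
This factors further as (s + 5)(s + 2)(s + 1) = 0.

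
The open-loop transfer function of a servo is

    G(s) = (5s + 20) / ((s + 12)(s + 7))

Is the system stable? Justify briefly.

The poles can be read from the denominator factors: s = -12, -7.
Since all poles lie strictly in the left half-plane, the system is stable.

stable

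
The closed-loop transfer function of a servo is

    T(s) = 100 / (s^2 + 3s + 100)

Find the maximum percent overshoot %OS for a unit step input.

%OS ≈ 62.1%

Comparing s^2 + 3s + 100 to s^2 + 2ζωₙs + ωₙ²: ωₙ = 10 rad/s and ζ = 3/(2·10) = 0.15.
%OS = 100·exp(−πζ/√(1−ζ²)) = 100·exp(−π·0.15/√(1−0.15²)) ≈ 62.1%.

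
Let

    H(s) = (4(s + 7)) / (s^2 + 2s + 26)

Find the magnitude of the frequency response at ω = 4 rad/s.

Substitute s = j4: numerator = 28 + j16, denominator = 10 + j8.
|H(j4)| = |28 + j16| / |10 + j8| = 32.249 / 12.806 ≈ 2.518.

|H(j4)| ≈ 2.518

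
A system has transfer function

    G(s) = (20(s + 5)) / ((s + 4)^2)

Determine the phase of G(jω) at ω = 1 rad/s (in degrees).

∠G(j1) ≈ -16.76°

At s = j1: numerator = 100 + j20, denominator = 15 + j8.
∠G = ∠num − ∠den = 11.310° − (28.072°) = -16.76°.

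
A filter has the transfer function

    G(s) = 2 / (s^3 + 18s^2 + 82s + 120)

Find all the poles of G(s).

s = -12, -3 + j, -3 - j

The poles are the roots of the denominator s^3 + 18s^2 + 82s + 120 = 0.
Trying s = -12: the polynomial evaluates to 0, so (s + 12) is a factor.
Dividing out leaves s^2 + 6s + 10 = 0.
The quadratic formula then gives s = -3 ± 1j.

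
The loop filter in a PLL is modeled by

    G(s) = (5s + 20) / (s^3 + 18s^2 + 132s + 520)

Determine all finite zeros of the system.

Set the numerator to zero: 5s + 20 = 0, i.e. 5·(s + 4) = 0.
So s = -4.

s = -4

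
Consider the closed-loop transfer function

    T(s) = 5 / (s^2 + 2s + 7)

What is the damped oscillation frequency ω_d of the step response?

Comparing s^2 + 2s + 7 to s^2 + 2ζωₙs + ωₙ²: ωₙ = √7 ≈ 2.646 rad/s and ζ = 2/(2·√7) ≈ 0.3780.
ζωₙ = 2/2 = 1, so ω_d = ωₙ√(1−ζ²) = √(ωₙ² − (ζωₙ)²) = √(7 − 1²) = √6 ≈ 2.449 rad/s.

ω_d ≈ 2.449 rad/s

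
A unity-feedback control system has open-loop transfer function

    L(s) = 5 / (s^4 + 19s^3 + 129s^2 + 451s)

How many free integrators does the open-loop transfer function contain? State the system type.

Factor s from the denominator: s^4 + 19s^3 + 129s^2 + 451s = s·(s^3 + 19s^2 + 129s + 451).
There is 1 pole at the origin, so the system is Type 1.

Type 1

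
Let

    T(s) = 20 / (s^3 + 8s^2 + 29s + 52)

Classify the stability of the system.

stable

The denominator s^3 + 8s^2 + 29s + 52 factors as (s^2 + 4s + 13)(s + 4), giving poles at s = -2 + 3j, -2 - 3j, -4.
Since all poles lie strictly in the left half-plane, the system is stable.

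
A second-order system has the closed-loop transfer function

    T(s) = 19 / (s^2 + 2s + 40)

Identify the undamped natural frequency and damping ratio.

Compare the denominator to the standard form s^2 + 2ζωₙs + ωₙ².
ωₙ² = 40, so ωₙ = √40 ≈ 6.325 rad/s.
2ζωₙ = 2, so ζ = 2/(2·√40) ≈ 0.1581.

ωₙ ≈ 6.325 rad/s, ζ ≈ 0.1581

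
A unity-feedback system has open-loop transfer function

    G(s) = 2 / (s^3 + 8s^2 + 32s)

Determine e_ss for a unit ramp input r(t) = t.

e_ss = 16

G(s) has one pole at the origin.
This is a Type 1 system. Kv = lim_{s→0} s·G(s) = 2/32 = 1/16.
e_ss = 1/Kv = 1/(1/16) = 16.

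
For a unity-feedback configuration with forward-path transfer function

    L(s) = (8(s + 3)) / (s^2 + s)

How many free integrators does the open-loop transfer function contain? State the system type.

Type 1

The denominator has 1 factor of s at the origin (free integrator), so this is a Type 1 system.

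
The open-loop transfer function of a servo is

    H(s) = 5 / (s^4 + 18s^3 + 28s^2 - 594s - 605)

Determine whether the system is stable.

unstable

The denominator s^4 + 18s^3 + 28s^2 - 594s - 605 factors as (s + 11)^2(s + 1)(s - 5), giving poles at s = -11, -1, -11, 5.
Since the pole(s) at s = 5 lie in the right half-plane, the system is unstable.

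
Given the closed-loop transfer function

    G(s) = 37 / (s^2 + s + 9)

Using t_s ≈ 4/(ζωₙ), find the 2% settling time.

Comparing s^2 + s + 9 to s^2 + 2ζωₙs + ωₙ²: ωₙ = 3 rad/s and ζ = 1/(2·3) ≈ 0.1667.
ζωₙ = 1/2 = 0.5, so t_s ≈ 4/(ζωₙ) = 4/0.5 = 8 s.

t_s ≈ 8 s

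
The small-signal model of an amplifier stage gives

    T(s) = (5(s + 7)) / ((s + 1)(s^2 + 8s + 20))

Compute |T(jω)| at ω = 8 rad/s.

Substitute s = j8: numerator = 35 + j40, denominator = -556 - j288.
|T(j8)| = |35 + j40| / |-556 - j288| = 53.151 / 626.16 ≈ 0.08488.

|T(j8)| ≈ 0.08488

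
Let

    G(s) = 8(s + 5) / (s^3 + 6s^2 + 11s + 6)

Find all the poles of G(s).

The poles are the roots of the denominator s^3 + 6s^2 + 11s + 6 = 0.
Trying s = -2: the polynomial evaluates to 0, so (s + 2) is a factor.
Dividing out leaves s^2 + 4s + 3 = 0.
Factoring the quadratic: (s + 1)(s + 3) = 0.

s = -2, -1, -3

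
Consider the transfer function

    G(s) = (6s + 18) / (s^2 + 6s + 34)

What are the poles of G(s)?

s = -3 + 5j, -3 - 5j

The poles are the roots of the denominator s^2 + 6s + 34 = 0.
Using the quadratic formula: s = (-6 ± √(-100))/2 = -3 ± 5j.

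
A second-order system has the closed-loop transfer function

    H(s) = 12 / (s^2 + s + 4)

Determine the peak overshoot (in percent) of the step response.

Comparing s^2 + s + 4 to s^2 + 2ζωₙs + ωₙ²: ωₙ = 2 rad/s and ζ = 1/(2·2) = 0.25.
%OS = 100·exp(−πζ/√(1−ζ²)) = 100·exp(−π·0.25/√(1−0.25²)) ≈ 44.4%.

%OS ≈ 44.4%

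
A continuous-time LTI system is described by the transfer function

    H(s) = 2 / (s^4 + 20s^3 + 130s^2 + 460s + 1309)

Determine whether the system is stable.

stable

The denominator s^4 + 20s^3 + 130s^2 + 460s + 1309 factors as (s + 7)(s^2 + 2s + 17)(s + 11), giving poles at s = -7, -1 ± 4j, -11.
Since all poles lie strictly in the left half-plane, the system is stable.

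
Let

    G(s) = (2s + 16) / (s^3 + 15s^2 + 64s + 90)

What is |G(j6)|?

|G(j6)| ≈ 0.04164

Substitute s = j6: numerator = 16 + j12, denominator = -450 + j168.
|G(j6)| = |16 + j12| / |-450 + j168| = 20 / 480.34 ≈ 0.04164.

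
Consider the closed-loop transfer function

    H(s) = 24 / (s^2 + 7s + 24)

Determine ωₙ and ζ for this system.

Compare the denominator to the standard form s^2 + 2ζωₙs + ωₙ².
ωₙ² = 24, so ωₙ = √24 ≈ 4.899 rad/s.
2ζωₙ = 7, so ζ = 7/(2·√24) ≈ 0.7144.

ωₙ ≈ 4.899 rad/s, ζ ≈ 0.7144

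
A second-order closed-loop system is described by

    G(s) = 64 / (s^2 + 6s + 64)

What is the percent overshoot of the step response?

Comparing s^2 + 6s + 64 to s^2 + 2ζωₙs + ωₙ²: ωₙ = 8 rad/s and ζ = 6/(2·8) = 0.375.
%OS = 100·exp(−πζ/√(1−ζ²)) = 100·exp(−π·0.375/√(1−0.375²)) ≈ 28.1%.

%OS ≈ 28.1%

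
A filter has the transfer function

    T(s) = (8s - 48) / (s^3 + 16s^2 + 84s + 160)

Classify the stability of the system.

stable

The denominator s^3 + 16s^2 + 84s + 160 factors as (s + 8)(s^2 + 8s + 20), giving poles at s = -8, -4 ± 2j.
Since all poles lie strictly in the left half-plane, the system is stable.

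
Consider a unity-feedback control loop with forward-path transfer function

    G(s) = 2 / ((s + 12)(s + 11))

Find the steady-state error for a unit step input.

e_ss = 0.9851

G(s) has no poles at the origin.
This is a Type 0 system. Kp = lim_{s→0} G(s) = 2/132 = 1/66.
e_ss = 1/(1 + Kp) = 1/(1 + 1/66) = 66/67 ≈ 0.9851.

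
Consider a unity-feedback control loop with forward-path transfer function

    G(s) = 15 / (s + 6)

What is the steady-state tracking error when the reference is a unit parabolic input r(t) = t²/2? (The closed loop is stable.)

G(s) has no poles at the origin.
This is a Type 0 system; Ka = lim_{s→0} s^2·G(s) = 0, so the steady-state error for a parabola input is infinite.

e_ss = ∞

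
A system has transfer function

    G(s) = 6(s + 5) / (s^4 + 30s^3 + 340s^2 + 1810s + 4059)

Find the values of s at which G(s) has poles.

The poles are the roots of the denominator s^4 + 30s^3 + 340s^2 + 1810s + 4059 = 0.
Trying s = -9: the polynomial evaluates to 0, so (s + 9) is a factor.
Dividing out leaves s^3 + 21s^2 + 151s + 451 = 0.
This factors further as (s^2 + 10s + 41)(s + 11) = 0.

s = -5 + 4j, -5 - 4j, -9, -11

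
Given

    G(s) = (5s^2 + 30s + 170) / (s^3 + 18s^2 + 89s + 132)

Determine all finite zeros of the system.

Set the numerator to zero: 5s^2 + 30s + 170 = 0, i.e. 5·(s^2 + 6s + 34) = 0.
Factoring: (s^2 + 6s + 34) = 0.

s = -3 ± 5j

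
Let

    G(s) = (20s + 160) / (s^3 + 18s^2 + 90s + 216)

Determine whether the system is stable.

The denominator s^3 + 18s^2 + 90s + 216 factors as (s^2 + 6s + 18)(s + 12), giving poles at s = -3 ± 3j, -12.
Since all poles lie strictly in the left half-plane, the system is stable.

stable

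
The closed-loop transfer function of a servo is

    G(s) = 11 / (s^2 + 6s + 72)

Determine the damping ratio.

Compare the denominator to the standard form s^2 + 2ζωₙs + ωₙ².
ωₙ² = 72, so ωₙ = √72 ≈ 8.485 rad/s.
2ζωₙ = 6, so ζ = 6/(2·√72) ≈ 0.3536.

ζ ≈ 0.3536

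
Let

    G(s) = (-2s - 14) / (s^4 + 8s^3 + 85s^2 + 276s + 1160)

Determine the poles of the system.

The poles are the roots of the denominator s^4 + 8s^3 + 85s^2 + 276s + 1160 = 0.
No real roots exist; factor into two real quadratics: (s^2 + 4s + 29)(s^2 + 4s + 40) = 0.
Each quadratic gives a conjugate pair via the quadratic formula.

s = -2 ± 5j, -2 ± 6j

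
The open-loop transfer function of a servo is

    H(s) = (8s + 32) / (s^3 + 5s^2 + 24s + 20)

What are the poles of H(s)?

The poles are the roots of the denominator s^3 + 5s^2 + 24s + 20 = 0.
Trying s = -1: the polynomial evaluates to 0, so (s + 1) is a factor.
Dividing out leaves s^2 + 4s + 20 = 0.
The quadratic formula then gives s = -2 ± 4j.

s = -2 + 4j, -2 - 4j, -1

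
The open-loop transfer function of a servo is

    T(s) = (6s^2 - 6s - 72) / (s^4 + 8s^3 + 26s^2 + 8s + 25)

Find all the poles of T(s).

s = ±j, -4 ± 3j

The poles are the roots of the denominator s^4 + 8s^3 + 26s^2 + 8s + 25 = 0.
No real roots exist; factor into two real quadratics: (s^2 + 1)(s^2 + 8s + 25) = 0.
Each quadratic gives a conjugate pair via the quadratic formula.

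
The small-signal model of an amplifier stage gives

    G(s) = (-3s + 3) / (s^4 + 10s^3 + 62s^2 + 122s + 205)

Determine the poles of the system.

The poles are the roots of the denominator s^4 + 10s^3 + 62s^2 + 122s + 205 = 0.
No real roots exist; factor into two real quadratics: (s^2 + 8s + 41)(s^2 + 2s + 5) = 0.
Each quadratic gives a conjugate pair via the quadratic formula.

s = -4 ± 5j, -1 ± 2j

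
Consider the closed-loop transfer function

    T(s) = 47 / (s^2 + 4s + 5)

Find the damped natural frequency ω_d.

Comparing s^2 + 4s + 5 to s^2 + 2ζωₙs + ωₙ²: ωₙ = √5 ≈ 2.236 rad/s and ζ = 4/(2·√5) ≈ 0.8944.
ζωₙ = 4/2 = 2, so ω_d = ωₙ√(1−ζ²) = √(ωₙ² − (ζωₙ)²) = √(5 − 2²) = √1 = 1 rad/s.

ω_d = 1 rad/s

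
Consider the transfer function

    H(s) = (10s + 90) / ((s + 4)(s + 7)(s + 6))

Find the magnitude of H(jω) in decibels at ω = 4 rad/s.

Substitute s = j4: numerator = 90 + j40, denominator = -104 + j312.
|H(j4)| = |90 + j40| / |-104 + j312| = 98.489 / 328.88 ≈ 0.2995.
In decibels: 20·log₁₀(0.2995) ≈ -10.5 dB.

|H(j4)|_dB ≈ -10.5 dB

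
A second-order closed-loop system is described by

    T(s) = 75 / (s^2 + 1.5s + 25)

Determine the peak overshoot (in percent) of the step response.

%OS ≈ 62.1%

Comparing s^2 + 1.5s + 25 to s^2 + 2ζωₙs + ωₙ²: ωₙ = 5 rad/s and ζ = 1.5/(2·5) = 0.15.
%OS = 100·exp(−πζ/√(1−ζ²)) = 100·exp(−π·0.15/√(1−0.15²)) ≈ 62.1%.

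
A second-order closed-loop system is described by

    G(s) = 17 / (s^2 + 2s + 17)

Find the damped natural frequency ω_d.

ω_d = 4 rad/s

Comparing s^2 + 2s + 17 to s^2 + 2ζωₙs + ωₙ²: ωₙ = √17 ≈ 4.123 rad/s and ζ = 2/(2·√17) ≈ 0.2425.
ζωₙ = 2/2 = 1, so ω_d = ωₙ√(1−ζ²) = √(ωₙ² − (ζωₙ)²) = √(17 − 1²) = √16 = 4 rad/s.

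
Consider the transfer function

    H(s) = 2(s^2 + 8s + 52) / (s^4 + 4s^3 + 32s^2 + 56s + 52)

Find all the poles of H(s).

s = -1 ± j, -1 ± 5j

The poles are the roots of the denominator s^4 + 4s^3 + 32s^2 + 56s + 52 = 0.
No real roots exist; factor into two real quadratics: (s^2 + 2s + 2)(s^2 + 2s + 26) = 0.
Each quadratic gives a conjugate pair via the quadratic formula.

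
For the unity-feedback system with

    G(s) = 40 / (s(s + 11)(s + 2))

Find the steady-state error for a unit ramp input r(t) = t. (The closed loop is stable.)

e_ss = 0.5500

G(s) has one pole at the origin.
This is a Type 1 system. Kv = lim_{s→0} s·G(s) = 40/22 = 20/11.
e_ss = 1/Kv = 1/(20/11) = 11/20 ≈ 0.5500.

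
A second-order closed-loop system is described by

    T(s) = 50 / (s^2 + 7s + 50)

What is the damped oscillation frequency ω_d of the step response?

ω_d ≈ 6.144 rad/s

Comparing s^2 + 7s + 50 to s^2 + 2ζωₙs + ωₙ²: ωₙ = √50 ≈ 7.071 rad/s and ζ = 7/(2·√50) ≈ 0.4950.
ζωₙ = 7/2 = 3.5, so ω_d = ωₙ√(1−ζ²) = √(ωₙ² − (ζωₙ)²) = √(50 − 3.5²) = √37.75 ≈ 6.144 rad/s.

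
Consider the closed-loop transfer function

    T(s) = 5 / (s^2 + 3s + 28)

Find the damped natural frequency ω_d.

ω_d ≈ 5.074 rad/s

Comparing s^2 + 3s + 28 to s^2 + 2ζωₙs + ωₙ²: ωₙ = √28 ≈ 5.292 rad/s and ζ = 3/(2·√28) ≈ 0.2835.
ζωₙ = 3/2 = 1.5, so ω_d = ωₙ√(1−ζ²) = √(ωₙ² − (ζωₙ)²) = √(28 − 1.5²) = √25.75 ≈ 5.074 rad/s.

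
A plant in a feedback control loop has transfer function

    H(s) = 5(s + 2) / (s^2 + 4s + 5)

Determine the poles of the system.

s = -2 + j, -2 - j

The poles are the roots of the denominator s^2 + 4s + 5 = 0.
Using the quadratic formula: s = (-4 ± √(-4))/2 = -2 ± 1j.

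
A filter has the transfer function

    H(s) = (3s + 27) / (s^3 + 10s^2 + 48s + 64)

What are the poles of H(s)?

s = -4 ± 4j, -2

The poles are the roots of the denominator s^3 + 10s^2 + 48s + 64 = 0.
Trying s = -2: the polynomial evaluates to 0, so (s + 2) is a factor.
Dividing out leaves s^2 + 8s + 32 = 0.
The quadratic formula then gives s = -4 ± 4j.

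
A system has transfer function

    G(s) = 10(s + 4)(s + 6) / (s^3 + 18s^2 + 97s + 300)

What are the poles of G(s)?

s = -3 ± 4j, -12

The poles are the roots of the denominator s^3 + 18s^2 + 97s + 300 = 0.
Trying s = -12: the polynomial evaluates to 0, so (s + 12) is a factor.
Dividing out leaves s^2 + 6s + 25 = 0.
The quadratic formula then gives s = -3 ± 4j.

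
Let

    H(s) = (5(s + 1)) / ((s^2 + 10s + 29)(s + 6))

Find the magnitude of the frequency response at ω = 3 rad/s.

Substitute s = j3: numerator = 5 + j15, denominator = 30 + j240.
|H(j3)| = |5 + j15| / |30 + j240| = 15.811 / 241.87 ≈ 0.06537.

|H(j3)| ≈ 0.06537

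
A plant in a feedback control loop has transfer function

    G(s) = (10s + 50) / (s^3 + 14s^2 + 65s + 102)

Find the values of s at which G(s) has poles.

The poles are the roots of the denominator s^3 + 14s^2 + 65s + 102 = 0.
Trying s = -6: the polynomial evaluates to 0, so (s + 6) is a factor.
Dividing out leaves s^2 + 8s + 17 = 0.
The quadratic formula then gives s = -4 ± 1j.

s = -4 + j, -4 - j, -6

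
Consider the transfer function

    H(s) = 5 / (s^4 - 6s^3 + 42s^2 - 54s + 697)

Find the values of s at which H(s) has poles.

s = -1 + 4j, -1 - 4j, 4 + 5j, 4 - 5j

The poles are the roots of the denominator s^4 - 6s^3 + 42s^2 - 54s + 697 = 0.
No real roots exist; factor into two real quadratics: (s^2 + 2s + 17)(s^2 - 8s + 41) = 0.
Each quadratic gives a conjugate pair via the quadratic formula.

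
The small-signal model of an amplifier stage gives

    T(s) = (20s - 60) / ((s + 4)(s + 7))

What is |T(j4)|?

Substitute s = j4: numerator = -60 + j80, denominator = 12 + j44.
|T(j4)| = |-60 + j80| / |12 + j44| = 100 / 45.607 ≈ 2.193.

|T(j4)| ≈ 2.193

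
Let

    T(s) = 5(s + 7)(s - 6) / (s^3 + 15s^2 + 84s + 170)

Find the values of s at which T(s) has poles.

s = -5 + 3j, -5 - 3j, -5

The poles are the roots of the denominator s^3 + 15s^2 + 84s + 170 = 0.
Trying s = -5: the polynomial evaluates to 0, so (s + 5) is a factor.
Dividing out leaves s^2 + 10s + 34 = 0.
The quadratic formula then gives s = -5 ± 3j.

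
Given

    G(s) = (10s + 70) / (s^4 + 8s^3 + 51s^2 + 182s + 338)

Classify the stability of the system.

The denominator s^4 + 8s^3 + 51s^2 + 182s + 338 factors as (s^2 + 2s + 26)(s^2 + 6s + 13), giving poles at s = -1 + 5j, -1 - 5j, -3 + 2j, -3 - 2j.
Since all poles lie strictly in the left half-plane, the system is stable.

stable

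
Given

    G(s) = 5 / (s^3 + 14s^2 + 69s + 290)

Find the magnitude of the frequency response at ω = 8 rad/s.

Substitute s = j8: numerator = 5, denominator = -606 + j40.
|G(j8)| = |5| / |-606 + j40| = 5 / 607.32 ≈ 0.008233.

|G(j8)| ≈ 0.008233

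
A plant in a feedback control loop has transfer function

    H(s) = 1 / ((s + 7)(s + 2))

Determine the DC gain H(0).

At s = 0 each factor (s + a) contributes a and each (s^2 + bs + c) contributes c.
H(0) = 1·1 / ((7) · (2)) = 1/14 = 1/14.

H(0) = 1/14 ≈ 0.07143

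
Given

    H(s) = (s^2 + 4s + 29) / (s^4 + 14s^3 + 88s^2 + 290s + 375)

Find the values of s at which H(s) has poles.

The poles are the roots of the denominator s^4 + 14s^3 + 88s^2 + 290s + 375 = 0.
Trying s = -3: the polynomial evaluates to 0, so (s + 3) is a factor.
Dividing out leaves s^3 + 11s^2 + 55s + 125 = 0.
This factors further as (s^2 + 6s + 25)(s + 5) = 0.

s = -3 + 4j, -3 - 4j, -3, -5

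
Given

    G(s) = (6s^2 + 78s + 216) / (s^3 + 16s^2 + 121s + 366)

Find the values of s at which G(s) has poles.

s = -6, -5 + 6j, -5 - 6j

The poles are the roots of the denominator s^3 + 16s^2 + 121s + 366 = 0.
Trying s = -6: the polynomial evaluates to 0, so (s + 6) is a factor.
Dividing out leaves s^2 + 10s + 61 = 0.
The quadratic formula then gives s = -5 ± 6j.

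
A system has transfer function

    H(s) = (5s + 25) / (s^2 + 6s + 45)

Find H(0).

Set s = 0: H(0) = (25) / (45) = 5/9.

H(0) = 5/9 ≈ 0.5556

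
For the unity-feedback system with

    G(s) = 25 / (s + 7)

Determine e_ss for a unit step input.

e_ss = 0.2188

G(s) has no poles at the origin.
This is a Type 0 system. Kp = lim_{s→0} G(s) = 25/7.
e_ss = 1/(1 + Kp) = 1/(1 + 25/7) = 7/32 ≈ 0.2188.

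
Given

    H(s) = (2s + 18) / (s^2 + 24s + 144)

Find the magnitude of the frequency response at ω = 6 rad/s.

Substitute s = j6: numerator = 18 + j12, denominator = 108 + j144.
|H(j6)| = |18 + j12| / |108 + j144| = 21.633 / 180 ≈ 0.1202.

|H(j6)| ≈ 0.1202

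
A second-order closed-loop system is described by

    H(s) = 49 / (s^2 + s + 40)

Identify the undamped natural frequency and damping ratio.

ωₙ ≈ 6.325 rad/s, ζ ≈ 0.07906

Compare the denominator to the standard form s^2 + 2ζωₙs + ωₙ².
ωₙ² = 40, so ωₙ = √40 ≈ 6.325 rad/s.
2ζωₙ = 1, so ζ = 1/(2·√40) ≈ 0.07906.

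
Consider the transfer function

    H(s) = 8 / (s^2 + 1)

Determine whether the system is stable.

marginally stable

The denominator s^2 + 1 factors as (s^2 + 1), giving poles at s = j, -j.
Since the simple pole(s) at s = j, -j lie on the jω-axis with none in the right half-plane, the system is marginally stable.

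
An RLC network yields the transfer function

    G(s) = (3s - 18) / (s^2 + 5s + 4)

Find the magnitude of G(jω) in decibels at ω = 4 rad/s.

Substitute s = j4: numerator = -18 + j12, denominator = -12 + j20.
|G(j4)| = |-18 + j12| / |-12 + j20| = 21.633 / 23.324 ≈ 0.9275.
In decibels: 20·log₁₀(0.9275) ≈ -0.654 dB.

|G(j4)|_dB ≈ -0.654 dB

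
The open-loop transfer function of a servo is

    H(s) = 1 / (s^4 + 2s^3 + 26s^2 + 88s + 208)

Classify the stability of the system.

The denominator s^4 + 2s^3 + 26s^2 + 88s + 208 factors as (s^2 + 4s + 8)(s^2 - 2s + 26), giving poles at s = -2 ± 2j, 1 ± 5j.
Since the pole(s) at s = 1 + 5j, 1 - 5j lie in the right half-plane, the system is unstable.

unstable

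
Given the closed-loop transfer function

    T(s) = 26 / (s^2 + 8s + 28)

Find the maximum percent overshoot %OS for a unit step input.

Comparing s^2 + 8s + 28 to s^2 + 2ζωₙs + ωₙ²: ωₙ = √28 ≈ 5.292 rad/s and ζ = 8/(2·√28) ≈ 0.7559.
%OS = 100·exp(−πζ/√(1−ζ²)) = 100·exp(−π·0.7559/√(1−0.7559²)) ≈ 2.66%.

%OS ≈ 2.66%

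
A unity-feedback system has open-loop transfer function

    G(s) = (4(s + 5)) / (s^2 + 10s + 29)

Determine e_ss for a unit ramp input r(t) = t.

e_ss = ∞

G(s) has no poles at the origin.
This is a Type 0 system; Kv = lim_{s→0} s·G(s) = 0, so the steady-state error for a ramp input is infinite.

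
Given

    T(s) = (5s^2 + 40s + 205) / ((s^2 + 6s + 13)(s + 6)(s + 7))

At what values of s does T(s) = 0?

s = -4 ± 5j

Set the numerator to zero: 5s^2 + 40s + 205 = 0, i.e. 5·(s^2 + 8s + 41) = 0.
Factoring: (s^2 + 8s + 41) = 0.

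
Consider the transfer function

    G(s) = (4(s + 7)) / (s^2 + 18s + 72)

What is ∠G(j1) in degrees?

At s = j1: numerator = 28 + j4, denominator = 71 + j18.
∠G = ∠num − ∠den = 8.1301° − (14.226°) = -6.096°.

∠G(j1) ≈ -6.096°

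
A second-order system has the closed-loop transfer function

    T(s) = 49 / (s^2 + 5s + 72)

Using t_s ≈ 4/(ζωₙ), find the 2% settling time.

t_s ≈ 1.600 s

Comparing s^2 + 5s + 72 to s^2 + 2ζωₙs + ωₙ²: ωₙ = √72 ≈ 8.485 rad/s and ζ = 5/(2·√72) ≈ 0.2946.
ζωₙ = 5/2 = 2.5, so t_s ≈ 4/(ζωₙ) = 4/2.5 = 1.600 s.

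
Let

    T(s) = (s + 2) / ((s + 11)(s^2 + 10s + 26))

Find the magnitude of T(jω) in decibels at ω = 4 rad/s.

|T(j4)|_dB ≈ -40.7 dB

Substitute s = j4: numerator = 2 + j4, denominator = -50 + j480.
|T(j4)| = |2 + j4| / |-50 + j480| = 4.4721 / 482.60 ≈ 0.009267.
In decibels: 20·log₁₀(0.009267) ≈ -40.7 dB.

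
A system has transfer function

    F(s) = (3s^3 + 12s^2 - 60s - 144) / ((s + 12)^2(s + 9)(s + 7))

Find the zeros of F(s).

Set the numerator to zero: 3s^3 + 12s^2 - 60s - 144 = 0, i.e. 3·(s^3 + 4s^2 - 20s - 48) = 0.
Factoring: (s - 4)(s + 6)(s + 2) = 0.

s = 4, -6, -2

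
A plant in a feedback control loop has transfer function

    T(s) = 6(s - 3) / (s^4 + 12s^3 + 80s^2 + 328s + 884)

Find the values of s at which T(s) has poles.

The poles are the roots of the denominator s^4 + 12s^3 + 80s^2 + 328s + 884 = 0.
No real roots exist; factor into two real quadratics: (s^2 + 2s + 26)(s^2 + 10s + 34) = 0.
Each quadratic gives a conjugate pair via the quadratic formula.

s = -1 ± 5j, -5 ± 3j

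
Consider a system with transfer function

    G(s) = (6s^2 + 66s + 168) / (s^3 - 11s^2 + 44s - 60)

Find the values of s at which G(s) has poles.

s = 4 ± 2j, 3

The poles are the roots of the denominator s^3 - 11s^2 + 44s - 60 = 0.
Trying s = 3: the polynomial evaluates to 0, so (s - 3) is a factor.
Dividing out leaves s^2 - 8s + 20 = 0.
The quadratic formula then gives s = 4 ± 2j.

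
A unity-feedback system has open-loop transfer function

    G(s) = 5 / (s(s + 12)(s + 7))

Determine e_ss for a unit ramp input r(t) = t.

G(s) has one pole at the origin.
This is a Type 1 system. Kv = lim_{s→0} s·G(s) = 5/84.
e_ss = 1/Kv = 1/(5/84) = 84/5 ≈ 16.80.

e_ss = 16.80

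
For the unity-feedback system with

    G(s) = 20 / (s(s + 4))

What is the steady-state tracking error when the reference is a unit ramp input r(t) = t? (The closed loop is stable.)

e_ss = 0.2000

G(s) has one pole at the origin.
This is a Type 1 system. Kv = lim_{s→0} s·G(s) = 20/4 = 5.
e_ss = 1/Kv = 1/(5) = 1/5 ≈ 0.2000.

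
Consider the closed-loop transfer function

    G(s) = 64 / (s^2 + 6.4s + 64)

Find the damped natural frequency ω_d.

Comparing s^2 + 6.4s + 64 to s^2 + 2ζωₙs + ωₙ²: ωₙ = 8 rad/s and ζ = 6.4/(2·8) = 0.4.
ζωₙ = 6.4/2 = 3.2, so ω_d = ωₙ√(1−ζ²) = √(ωₙ² − (ζωₙ)²) = √(64 − 3.2²) = √53.76 ≈ 7.332 rad/s.

ω_d ≈ 7.332 rad/s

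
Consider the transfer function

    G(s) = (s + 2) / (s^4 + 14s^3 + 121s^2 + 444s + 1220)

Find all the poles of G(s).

The poles are the roots of the denominator s^4 + 14s^3 + 121s^2 + 444s + 1220 = 0.
No real roots exist; factor into two real quadratics: (s^2 + 4s + 20)(s^2 + 10s + 61) = 0.
Each quadratic gives a conjugate pair via the quadratic formula.

s = -2 + 4j, -2 - 4j, -5 + 6j, -5 - 6j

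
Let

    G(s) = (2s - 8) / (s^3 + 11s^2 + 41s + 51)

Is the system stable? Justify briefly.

stable

The denominator s^3 + 11s^2 + 41s + 51 factors as (s + 3)(s^2 + 8s + 17), giving poles at s = -3, -4 ± j.
Since all poles lie strictly in the left half-plane, the system is stable.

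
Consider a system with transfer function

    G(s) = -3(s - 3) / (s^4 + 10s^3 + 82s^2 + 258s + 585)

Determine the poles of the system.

The poles are the roots of the denominator s^4 + 10s^3 + 82s^2 + 258s + 585 = 0.
No real roots exist; factor into two real quadratics: (s^2 + 6s + 45)(s^2 + 4s + 13) = 0.
Each quadratic gives a conjugate pair via the quadratic formula.

s = -3 ± 6j, -2 ± 3j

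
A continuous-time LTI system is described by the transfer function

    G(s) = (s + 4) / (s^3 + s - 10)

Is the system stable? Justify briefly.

unstable

The denominator s^3 + s - 10 factors as (s^2 + 2s + 5)(s - 2), giving poles at s = -1 + 2j, -1 - 2j, 2.
Since the pole(s) at s = 2 lie in the right half-plane, the system is unstable.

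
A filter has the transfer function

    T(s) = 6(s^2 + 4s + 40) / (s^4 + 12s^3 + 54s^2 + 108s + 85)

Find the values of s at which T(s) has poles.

The poles are the roots of the denominator s^4 + 12s^3 + 54s^2 + 108s + 85 = 0.
No real roots exist; factor into two real quadratics: (s^2 + 8s + 17)(s^2 + 4s + 5) = 0.
Each quadratic gives a conjugate pair via the quadratic formula.

s = -4 + j, -4 - j, -2 + j, -2 - j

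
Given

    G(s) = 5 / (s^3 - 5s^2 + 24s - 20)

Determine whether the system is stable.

unstable

The denominator s^3 - 5s^2 + 24s - 20 factors as (s^2 - 4s + 20)(s - 1), giving poles at s = 2 + 4j, 2 - 4j, 1.
Since the pole(s) at s = 2 + 4j, 2 - 4j, 1 lie in the right half-plane, the system is unstable.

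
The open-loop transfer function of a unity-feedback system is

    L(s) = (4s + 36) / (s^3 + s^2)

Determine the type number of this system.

Type 2

Factor s from the denominator: s^3 + s^2 = s^2·(s + 1).
There are 2 poles at the origin, so the system is Type 2.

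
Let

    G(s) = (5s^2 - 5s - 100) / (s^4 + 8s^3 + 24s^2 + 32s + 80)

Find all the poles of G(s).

s = ±2j, -4 ± 2j

The poles are the roots of the denominator s^4 + 8s^3 + 24s^2 + 32s + 80 = 0.
No real roots exist; factor into two real quadratics: (s^2 + 4)(s^2 + 8s + 20) = 0.
Each quadratic gives a conjugate pair via the quadratic formula.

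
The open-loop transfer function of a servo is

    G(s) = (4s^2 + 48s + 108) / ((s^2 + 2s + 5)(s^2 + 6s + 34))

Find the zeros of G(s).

Set the numerator to zero: 4s^2 + 48s + 108 = 0, i.e. 4·(s^2 + 12s + 27) = 0.
Factoring: (s + 3)(s + 9) = 0.

s = -3, -9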